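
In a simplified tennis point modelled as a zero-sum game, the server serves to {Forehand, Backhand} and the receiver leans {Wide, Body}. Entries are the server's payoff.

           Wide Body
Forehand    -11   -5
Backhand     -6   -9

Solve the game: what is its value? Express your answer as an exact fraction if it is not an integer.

Row minima: Forehand → -11, Backhand → -9; maximin = -9.
Column maxima: Wide → -6, Body → -5; minimax = -6.
-9 ≠ -6, so there is no saddle point; optimal play is mixed.
Let the server play Forehand with probability p. Expected payoff against Wide: (-11)p + (-6)(1−p) = −5p − 6; against Body: (-5)p + (-9)(1−p) = 4p − 9.
Setting these equal: −5p − 6 = 4p − 9 ⇒ −9p = -3 ⇒ p = 1/3, and the value is (-5)·(1/3) − 6 = -23/3.
For the receiver: with q = P(Wide), equating Forehand's and Backhand's payoffs gives −6q − 5 = 3q − 9 ⇒ q = 4/9.

-23/3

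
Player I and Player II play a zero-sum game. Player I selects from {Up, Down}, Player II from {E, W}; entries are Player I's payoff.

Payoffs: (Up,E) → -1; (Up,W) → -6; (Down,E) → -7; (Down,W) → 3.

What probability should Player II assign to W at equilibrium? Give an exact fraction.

2/5

Row minima: Up → -6, Down → -7; maximin = -6.
Column maxima: E → -1, W → 3; minimax = -1.
-6 ≠ -1, so there is no saddle point; optimal play is mixed.
Let Player I play Up with probability p. Expected payoff against E: (-1)p + (-7)(1−p) = 6p − 7; against W: (-6)p + 3(1−p) = −9p + 3.
Setting these equal: 6p − 7 = −9p + 3 ⇒ 15p = 10 ⇒ p = 2/3, and the value is (6)·(2/3) − 7 = -3.
For Player II: with q = P(E), equating Up's and Down's payoffs gives 5q − 6 = −10q + 3 ⇒ q = 3/5.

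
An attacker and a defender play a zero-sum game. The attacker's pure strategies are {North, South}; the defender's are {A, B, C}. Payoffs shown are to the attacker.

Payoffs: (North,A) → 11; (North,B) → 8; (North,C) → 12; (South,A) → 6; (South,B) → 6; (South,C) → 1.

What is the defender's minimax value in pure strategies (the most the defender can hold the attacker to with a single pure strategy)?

Column maxima: A → 11, B → 8, C → 12.
The smallest of these is 8.

8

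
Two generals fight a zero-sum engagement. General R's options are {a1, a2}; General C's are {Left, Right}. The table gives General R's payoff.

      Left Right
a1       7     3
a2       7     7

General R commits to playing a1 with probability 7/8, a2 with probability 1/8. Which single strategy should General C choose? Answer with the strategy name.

Right

If General C plays Left, General R's expected payoff is (7/8)·7 + (1/8)·7 = 7.
If General C plays Right, General R's expected payoff is (7/8)·3 + (1/8)·7 = 7/2.
General C minimizes General R's payoff; the smallest is 7/2, so the best response is Right.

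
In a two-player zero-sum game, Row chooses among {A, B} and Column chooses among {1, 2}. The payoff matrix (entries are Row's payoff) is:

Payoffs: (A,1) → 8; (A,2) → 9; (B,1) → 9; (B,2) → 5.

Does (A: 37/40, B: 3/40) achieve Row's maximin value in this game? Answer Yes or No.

Against 1 this mix gives (37/40)·8 + (3/40)·9 = 323/40.
Against 2 this mix gives (37/40)·9 + (3/40)·5 = 87/10.
Column will play 1, holding Row to 323/40. Shifting weight toward the row that does better against 1 would raise this floor (the equalizing mix achieves 41/5 against both 1 and 2), so the proposed strategy is not optimal.

No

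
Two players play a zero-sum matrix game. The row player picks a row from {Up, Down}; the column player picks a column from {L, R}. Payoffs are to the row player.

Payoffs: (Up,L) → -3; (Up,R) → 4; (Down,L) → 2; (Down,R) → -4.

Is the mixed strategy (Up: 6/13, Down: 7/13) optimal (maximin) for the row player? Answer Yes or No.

Yes

Against L this mix gives (6/13)·(-3) + (7/13)·2 = -4/13.
Against R this mix gives (6/13)·4 + (7/13)·(-4) = -4/13.
All of the column player's active replies (L, R) yield -4/13, and no column does worse for the row player. The mix makes the column player indifferent and guarantees -4/13, so it is optimal.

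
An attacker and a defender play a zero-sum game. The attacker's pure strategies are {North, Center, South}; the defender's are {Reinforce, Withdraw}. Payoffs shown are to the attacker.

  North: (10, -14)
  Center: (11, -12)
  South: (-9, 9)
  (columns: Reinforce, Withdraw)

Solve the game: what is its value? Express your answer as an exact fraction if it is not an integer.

Row minima: North → -14, Center → -12, South → -9; maximin = -9.
Column maxima: Reinforce → 11, Withdraw → 9; minimax = 9.
-9 ≠ 9, so there is no saddle point; optimal play is mixed.
North is strictly dominated by Center, so the attacker never plays it.
On the remaining 2×2 (Center, South vs Reinforce, Withdraw):
Let the attacker play Center with probability p. Expected payoff against Reinforce: 11p + (-9)(1−p) = 20p − 9; against Withdraw: (-12)p + 9(1−p) = −21p + 9.
Setting these equal: 20p − 9 = −21p + 9 ⇒ 41p = 18 ⇒ p = 18/41, and the value is (20)·(18/41) − 9 = -9/41.
For the defender: with q = P(Reinforce), equating Center's and South's payoffs gives 23q − 12 = −18q + 9 ⇒ q = 21/41.

-9/41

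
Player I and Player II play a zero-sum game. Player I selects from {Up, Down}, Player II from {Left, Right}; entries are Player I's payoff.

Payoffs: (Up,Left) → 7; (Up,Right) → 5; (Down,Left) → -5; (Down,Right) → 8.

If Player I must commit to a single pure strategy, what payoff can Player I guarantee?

5

Row minima: Up → 5, Down → -5.
The best of these is 5.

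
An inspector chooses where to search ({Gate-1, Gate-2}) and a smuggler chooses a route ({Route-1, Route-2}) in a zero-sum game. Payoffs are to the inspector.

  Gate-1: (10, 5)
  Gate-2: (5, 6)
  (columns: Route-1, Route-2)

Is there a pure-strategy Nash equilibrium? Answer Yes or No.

No

Row minima: Gate-1 → 5, Gate-2 → 5; maximin = 5.
Column maxima: Route-1 → 10, Route-2 → 6; minimax = 6.
5 ≠ 6, so no pure-strategy equilibrium exists.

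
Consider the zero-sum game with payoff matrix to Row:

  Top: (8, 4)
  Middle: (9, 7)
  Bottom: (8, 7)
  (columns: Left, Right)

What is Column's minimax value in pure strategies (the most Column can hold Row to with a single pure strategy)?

Column maxima: Left → 9, Right → 7.
The smallest of these is 7.

7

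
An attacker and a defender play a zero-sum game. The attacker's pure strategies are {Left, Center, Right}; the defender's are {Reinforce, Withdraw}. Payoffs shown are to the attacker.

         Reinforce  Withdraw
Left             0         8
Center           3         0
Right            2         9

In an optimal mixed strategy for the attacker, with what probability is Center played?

Row minima: Left → 0, Center → 0, Right → 2; maximin = 2.
Column maxima: Reinforce → 3, Withdraw → 9; minimax = 3.
2 ≠ 3, so there is no saddle point; optimal play is mixed.
Left is strictly dominated by Right, so the attacker never plays it.
On the remaining 2×2 (Center, Right vs Reinforce, Withdraw):
Let the attacker play Center with probability p. Expected payoff against Reinforce: 3p + 2(1−p) = p + 2; against Withdraw: 0p + 9(1−p) = −9p + 9.
Setting these equal: p + 2 = −9p + 9 ⇒ 10p = 7 ⇒ p = 7/10, and the value is (1)·(7/10) + 2 = 27/10.
For the defender: with q = P(Reinforce), equating Center's and Right's payoffs gives 3q = −7q + 9 ⇒ q = 9/10.

7/10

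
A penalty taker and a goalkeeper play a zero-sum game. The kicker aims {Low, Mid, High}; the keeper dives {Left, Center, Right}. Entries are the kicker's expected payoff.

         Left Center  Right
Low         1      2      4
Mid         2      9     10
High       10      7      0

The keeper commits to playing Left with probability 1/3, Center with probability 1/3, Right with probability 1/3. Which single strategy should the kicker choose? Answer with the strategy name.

Mid

Expected payoff of Low: (1/3)·1 + (1/3)·2 + (1/3)·4 = 7/3.
Expected payoff of Mid: (1/3)·2 + (1/3)·9 + (1/3)·10 = 7.
Expected payoff of High: (1/3)·10 + (1/3)·7 + (1/3)·0 = 17/3.
The largest is 7, so the kicker's best response is Mid.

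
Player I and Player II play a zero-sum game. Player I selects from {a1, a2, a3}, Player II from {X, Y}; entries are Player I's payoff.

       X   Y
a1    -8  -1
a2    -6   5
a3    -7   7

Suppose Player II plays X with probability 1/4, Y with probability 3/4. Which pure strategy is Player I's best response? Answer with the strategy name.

a3

Expected payoff of a1: (1/4)·(-8) + (3/4)·(-1) = -11/4.
Expected payoff of a2: (1/4)·(-6) + (3/4)·5 = 9/4.
Expected payoff of a3: (1/4)·(-7) + (3/4)·7 = 7/2.
The largest is 7/2, so Player I's best response is a3.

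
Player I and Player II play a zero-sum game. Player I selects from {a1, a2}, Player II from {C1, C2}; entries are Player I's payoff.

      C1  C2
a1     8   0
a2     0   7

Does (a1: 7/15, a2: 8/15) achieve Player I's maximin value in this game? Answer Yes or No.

Yes

Against C1 this mix gives (7/15)·8 + (8/15)·0 = 56/15.
Against C2 this mix gives (7/15)·0 + (8/15)·7 = 56/15.
All of Player II's active replies (C1, C2) yield 56/15, and no column does worse for Player I. The mix makes Player II indifferent and guarantees 56/15, so it is optimal.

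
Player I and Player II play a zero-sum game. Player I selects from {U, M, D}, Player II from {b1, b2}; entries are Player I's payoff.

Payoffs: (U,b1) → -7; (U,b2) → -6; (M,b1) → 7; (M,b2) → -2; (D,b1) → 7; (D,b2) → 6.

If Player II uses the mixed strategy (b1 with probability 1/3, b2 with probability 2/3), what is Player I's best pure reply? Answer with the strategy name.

D

Expected payoff of U: (1/3)·(-7) + (2/3)·(-6) = -19/3.
Expected payoff of M: (1/3)·7 + (2/3)·(-2) = 1.
Expected payoff of D: (1/3)·7 + (2/3)·6 = 19/3.
The largest is 19/3, so Player I's best response is D.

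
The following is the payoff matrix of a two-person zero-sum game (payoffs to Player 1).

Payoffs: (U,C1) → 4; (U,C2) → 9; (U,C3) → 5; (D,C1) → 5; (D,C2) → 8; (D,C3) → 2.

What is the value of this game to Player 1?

17/4

Row minima: U → 4, D → 2; maximin = 4.
Column maxima: C1 → 5, C2 → 9, C3 → 5; minimax = 5.
4 ≠ 5, so there is no saddle point; optimal play is mixed.
C2 is strictly dominated by C1 (it gives Player 1 strictly more in every row), so Player 2 never plays it.
On the remaining 2×2 (U, D vs C1, C3):
Let Player 1 play U with probability p. Expected payoff against C1: 4p + 5(1−p) = −p + 5; against C3: 5p + 2(1−p) = 3p + 2.
Setting these equal: −p + 5 = 3p + 2 ⇒ −4p = -3 ⇒ p = 3/4, and the value is (-1)·(3/4) + 5 = 17/4.
For Player 2: with q = P(C1), equating U's and D's payoffs gives −q + 5 = 3q + 2 ⇒ q = 3/4.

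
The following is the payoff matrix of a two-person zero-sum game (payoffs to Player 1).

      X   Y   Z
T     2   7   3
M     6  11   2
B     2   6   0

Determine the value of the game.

14/5

Row minima: T → 2, M → 2, B → 0; maximin = 2.
Column maxima: X → 6, Y → 11, Z → 3; minimax = 3.
2 ≠ 3, so there is no saddle point; optimal play is mixed.
B is strictly dominated by M, so Player 1 never plays it.
Y is strictly dominated by X (it gives Player 1 strictly more in every row), so Player 2 never plays it.
On the remaining 2×2 (T, M vs X, Z):
Let Player 1 play T with probability p. Expected payoff against X: 2p + 6(1−p) = −4p + 6; against Z: 3p + 2(1−p) = p + 2.
Setting these equal: −4p + 6 = p + 2 ⇒ −5p = -4 ⇒ p = 4/5, and the value is (-4)·(4/5) + 6 = 14/5.
For Player 2: with q = P(X), equating T's and M's payoffs gives −q + 3 = 4q + 2 ⇒ q = 1/5.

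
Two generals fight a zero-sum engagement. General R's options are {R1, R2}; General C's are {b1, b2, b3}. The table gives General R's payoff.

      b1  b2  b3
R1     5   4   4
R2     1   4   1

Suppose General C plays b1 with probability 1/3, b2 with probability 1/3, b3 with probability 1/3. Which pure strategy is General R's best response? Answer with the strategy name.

R1

Expected payoff of R1: (1/3)·5 + (1/3)·4 + (1/3)·4 = 13/3.
Expected payoff of R2: (1/3)·1 + (1/3)·4 + (1/3)·1 = 2.
The largest is 13/3, so General R's best response is R1.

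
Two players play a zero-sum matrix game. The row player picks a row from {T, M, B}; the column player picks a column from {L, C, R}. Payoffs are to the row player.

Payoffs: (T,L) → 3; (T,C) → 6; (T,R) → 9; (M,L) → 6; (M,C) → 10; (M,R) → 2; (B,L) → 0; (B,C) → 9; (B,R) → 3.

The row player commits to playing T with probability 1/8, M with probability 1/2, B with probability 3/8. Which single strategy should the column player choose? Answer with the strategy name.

If the column player plays L, the row player's expected payoff is (1/8)·3 + (1/2)·6 + (3/8)·0 = 27/8.
If the column player plays C, the row player's expected payoff is (1/8)·6 + (1/2)·10 + (3/8)·9 = 73/8.
If the column player plays R, the row player's expected payoff is (1/8)·9 + (1/2)·2 + (3/8)·3 = 13/4.
The column player minimizes the row player's payoff; the smallest is 13/4, so the best response is R.

R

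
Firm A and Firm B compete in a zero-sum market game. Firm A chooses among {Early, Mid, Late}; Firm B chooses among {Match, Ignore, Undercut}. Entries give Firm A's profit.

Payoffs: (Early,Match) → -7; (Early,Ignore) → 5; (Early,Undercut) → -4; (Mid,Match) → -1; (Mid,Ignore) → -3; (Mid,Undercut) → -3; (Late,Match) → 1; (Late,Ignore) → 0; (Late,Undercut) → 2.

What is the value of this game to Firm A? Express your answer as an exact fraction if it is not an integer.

5/13

Row minima: Early → -7, Mid → -3, Late → 0; maximin = 0.
Column maxima: Match → 1, Ignore → 5, Undercut → 2; minimax = 1.
0 ≠ 1, so there is no saddle point; optimal play is mixed.
Mid is strictly dominated by Late, so Firm A never plays it.
With Mid eliminated, Undercut is strictly dominated by Match (it gives Firm A strictly more in every remaining row), so Firm B never plays it.
On the remaining 2×2 (Early, Late vs Match, Ignore):
Let Firm A play Early with probability p. Expected payoff against Match: (-7)p + 1(1−p) = −8p + 1; against Ignore: 5p + 0(1−p) = 5p.
Setting these equal: −8p + 1 = 5p ⇒ −13p = -1 ⇒ p = 1/13, and the value is (-8)·(1/13) + 1 = 5/13.
For Firm B: with q = P(Match), equating Early's and Late's payoffs gives −12q + 5 = q ⇒ q = 5/13.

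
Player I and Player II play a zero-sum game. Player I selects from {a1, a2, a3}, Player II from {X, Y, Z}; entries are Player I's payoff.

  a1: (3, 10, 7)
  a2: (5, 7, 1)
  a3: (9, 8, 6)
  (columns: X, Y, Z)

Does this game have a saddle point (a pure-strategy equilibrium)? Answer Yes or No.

No

Row minima: a1 → 3, a2 → 1, a3 → 6; maximin = 6.
Column maxima: X → 9, Y → 10, Z → 7; minimax = 7.
6 ≠ 7, so no pure-strategy equilibrium exists.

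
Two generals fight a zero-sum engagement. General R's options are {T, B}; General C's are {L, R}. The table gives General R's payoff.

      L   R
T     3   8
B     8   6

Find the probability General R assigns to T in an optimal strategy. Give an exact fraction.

Row minima: T → 3, B → 6; maximin = 6.
Column maxima: L → 8, R → 8; minimax = 8.
6 ≠ 8, so there is no saddle point; optimal play is mixed.
Let General R play T with probability p. Expected payoff against L: 3p + 8(1−p) = −5p + 8; against R: 8p + 6(1−p) = 2p + 6.
Setting these equal: −5p + 8 = 2p + 6 ⇒ −7p = -2 ⇒ p = 2/7, and the value is (-5)·(2/7) + 8 = 46/7.
For General C: with q = P(L), equating T's and B's payoffs gives −5q + 8 = 2q + 6 ⇒ q = 2/7.

2/7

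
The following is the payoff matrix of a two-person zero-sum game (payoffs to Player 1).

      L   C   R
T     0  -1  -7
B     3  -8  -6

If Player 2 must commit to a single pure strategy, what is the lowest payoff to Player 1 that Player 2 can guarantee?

-6

Column maxima: L → 3, C → -1, R → -6.
The smallest of these is -6.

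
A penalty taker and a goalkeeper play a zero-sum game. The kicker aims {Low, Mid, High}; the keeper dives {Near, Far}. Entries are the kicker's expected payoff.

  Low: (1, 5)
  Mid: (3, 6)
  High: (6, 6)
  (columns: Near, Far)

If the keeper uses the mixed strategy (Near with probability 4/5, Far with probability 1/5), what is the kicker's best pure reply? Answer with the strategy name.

Expected payoff of Low: (4/5)·1 + (1/5)·5 = 9/5.
Expected payoff of Mid: (4/5)·3 + (1/5)·6 = 18/5.
Expected payoff of High: (4/5)·6 + (1/5)·6 = 6.
The largest is 6, so the kicker's best response is High.

High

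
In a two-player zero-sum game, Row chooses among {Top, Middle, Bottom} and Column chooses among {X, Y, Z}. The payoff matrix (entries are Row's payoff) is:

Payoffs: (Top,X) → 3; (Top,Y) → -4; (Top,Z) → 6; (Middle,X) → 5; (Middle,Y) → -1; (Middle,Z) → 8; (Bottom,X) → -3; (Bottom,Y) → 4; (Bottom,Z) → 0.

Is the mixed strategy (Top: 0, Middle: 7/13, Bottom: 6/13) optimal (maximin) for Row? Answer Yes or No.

Against X this mix gives (7/13)·5 + (6/13)·(-3) = 17/13.
Against Y this mix gives (7/13)·(-1) + (6/13)·4 = 17/13.
Against Z this mix gives (7/13)·8 + (6/13)·0 = 56/13.
All of Column's active replies (X, Y) yield 17/13, and no column does worse for Row. The mix makes Column indifferent and guarantees 17/13, so it is optimal.

Yes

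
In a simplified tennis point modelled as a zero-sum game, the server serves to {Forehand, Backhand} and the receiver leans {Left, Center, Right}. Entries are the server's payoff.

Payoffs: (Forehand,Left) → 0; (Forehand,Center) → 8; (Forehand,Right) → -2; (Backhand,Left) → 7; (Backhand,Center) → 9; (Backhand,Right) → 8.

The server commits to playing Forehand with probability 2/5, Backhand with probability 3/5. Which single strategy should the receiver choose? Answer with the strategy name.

Right

If the receiver plays Left, the server's expected payoff is (2/5)·0 + (3/5)·7 = 21/5.
If the receiver plays Center, the server's expected payoff is (2/5)·8 + (3/5)·9 = 43/5.
If the receiver plays Right, the server's expected payoff is (2/5)·(-2) + (3/5)·8 = 4.
The receiver minimizes the server's payoff; the smallest is 4, so the best response is Right.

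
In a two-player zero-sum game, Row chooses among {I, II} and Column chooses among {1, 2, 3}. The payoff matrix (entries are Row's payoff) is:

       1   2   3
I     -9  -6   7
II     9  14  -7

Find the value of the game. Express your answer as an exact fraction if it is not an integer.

Row minima: I → -9, II → -7; maximin = -7.
Column maxima: 1 → 9, 2 → 14, 3 → 7; minimax = 7.
-7 ≠ 7, so there is no saddle point; optimal play is mixed.
2 is strictly dominated by 1 (it gives Row strictly more in every row), so Column never plays it.
On the remaining 2×2 (I, II vs 1, 3):
Let Row play I with probability p. Expected payoff against 1: (-9)p + 9(1−p) = −18p + 9; against 3: 7p + (-7)(1−p) = 14p − 7.
Setting these equal: −18p + 9 = 14p − 7 ⇒ −32p = -16 ⇒ p = 1/2, and the value is (-18)·(1/2) + 9 = 0.
For Column: with q = P(1), equating I's and II's payoffs gives −16q + 7 = 16q − 7 ⇒ q = 7/16.

0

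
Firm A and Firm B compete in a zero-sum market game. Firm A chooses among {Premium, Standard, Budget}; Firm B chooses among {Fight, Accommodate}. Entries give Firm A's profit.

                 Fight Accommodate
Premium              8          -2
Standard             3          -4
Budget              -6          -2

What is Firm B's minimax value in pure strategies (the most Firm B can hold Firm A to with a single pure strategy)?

Column maxima: Fight → 8, Accommodate → -2.
The smallest of these is -2.

-2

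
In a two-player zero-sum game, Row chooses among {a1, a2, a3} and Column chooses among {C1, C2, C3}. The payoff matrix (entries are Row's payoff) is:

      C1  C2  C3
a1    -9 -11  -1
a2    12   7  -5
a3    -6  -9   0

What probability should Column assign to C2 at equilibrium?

Row minima: a1 → -11, a2 → -5, a3 → -9; maximin = -5.
Column maxima: C1 → 12, C2 → 7, C3 → 0; minimax = 0.
-5 ≠ 0, so there is no saddle point; optimal play is mixed.
a1 is strictly dominated by a3, so Row never plays it.
C1 is strictly dominated by C2 (it gives Row strictly more in every row), so Column never plays it.
On the remaining 2×2 (a2, a3 vs C2, C3):
Let Row play a2 with probability p. Expected payoff against C2: 7p + (-9)(1−p) = 16p − 9; against C3: (-5)p + 0(1−p) = −5p.
Setting these equal: 16p − 9 = −5p ⇒ 21p = 9 ⇒ p = 3/7, and the value is (16)·(3/7) − 9 = -15/7.
For Column: with q = P(C2), equating a2's and a3's payoffs gives 12q − 5 = −9q ⇒ q = 5/21.

5/21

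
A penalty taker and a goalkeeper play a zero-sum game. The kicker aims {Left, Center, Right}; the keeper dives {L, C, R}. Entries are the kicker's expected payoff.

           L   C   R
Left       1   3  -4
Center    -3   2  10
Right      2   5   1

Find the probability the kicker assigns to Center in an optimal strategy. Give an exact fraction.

Row minima: Left → -4, Center → -3, Right → 1; maximin = 1.
Column maxima: L → 2, C → 5, R → 10; minimax = 2.
1 ≠ 2, so there is no saddle point; optimal play is mixed.
Left is strictly dominated by Right, so the kicker never plays it.
C is strictly dominated by L (it gives the kicker strictly more in every row), so the keeper never plays it.
On the remaining 2×2 (Center, Right vs L, R):
Let the kicker play Center with probability p. Expected payoff against L: (-3)p + 2(1−p) = −5p + 2; against R: 10p + 1(1−p) = 9p + 1.
Setting these equal: −5p + 2 = 9p + 1 ⇒ −14p = -1 ⇒ p = 1/14, and the value is (-5)·(1/14) + 2 = 23/14.
For the keeper: with q = P(L), equating Center's and Right's payoffs gives −13q + 10 = q + 1 ⇒ q = 9/14.

1/14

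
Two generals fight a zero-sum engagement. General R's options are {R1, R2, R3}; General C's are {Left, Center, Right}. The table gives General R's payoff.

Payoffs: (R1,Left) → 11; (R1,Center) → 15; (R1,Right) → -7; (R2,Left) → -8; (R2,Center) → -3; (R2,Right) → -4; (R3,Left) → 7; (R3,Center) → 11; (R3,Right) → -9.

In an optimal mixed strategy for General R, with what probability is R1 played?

Row minima: R1 → -7, R2 → -8, R3 → -9; maximin = -7.
Column maxima: Left → 11, Center → 15, Right → -4; minimax = -4.
-7 ≠ -4, so there is no saddle point; optimal play is mixed.
R3 is strictly dominated by R1, so General R never plays it.
Center is strictly dominated by Left (it gives General R strictly more in every row), so General C never plays it.
On the remaining 2×2 (R1, R2 vs Left, Right):
Let General R play R1 with probability p. Expected payoff against Left: 11p + (-8)(1−p) = 19p − 8; against Right: (-7)p + (-4)(1−p) = −3p − 4.
Setting these equal: 19p − 8 = −3p − 4 ⇒ 22p = 4 ⇒ p = 2/11, and the value is (19)·(2/11) − 8 = -50/11.
For General C: with q = P(Left), equating R1's and R2's payoffs gives 18q − 7 = −4q − 4 ⇒ q = 3/22.

2/11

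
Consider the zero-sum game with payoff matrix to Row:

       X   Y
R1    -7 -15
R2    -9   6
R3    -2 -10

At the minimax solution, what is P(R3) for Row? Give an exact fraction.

15/23

Row minima: R1 → -15, R2 → -9, R3 → -10; maximin = -9.
Column maxima: X → -2, Y → 6; minimax = -2.
-9 ≠ -2, so there is no saddle point; optimal play is mixed.
R1 is strictly dominated by R3, so Row never plays it.
On the remaining 2×2 (R2, R3 vs X, Y):
Let Row play R2 with probability p. Expected payoff against X: (-9)p + (-2)(1−p) = −7p − 2; against Y: 6p + (-10)(1−p) = 16p − 10.
Setting these equal: −7p − 2 = 16p − 10 ⇒ −23p = -8 ⇒ p = 8/23, and the value is (-7)·(8/23) − 2 = -102/23.
For Column: with q = P(X), equating R2's and R3's payoffs gives −15q + 6 = 8q − 10 ⇒ q = 16/23.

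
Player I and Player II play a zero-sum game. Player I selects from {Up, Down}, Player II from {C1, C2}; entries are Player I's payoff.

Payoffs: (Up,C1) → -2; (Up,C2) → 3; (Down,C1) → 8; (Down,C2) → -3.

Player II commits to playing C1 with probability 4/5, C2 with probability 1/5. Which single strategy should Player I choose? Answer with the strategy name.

Expected payoff of Up: (4/5)·(-2) + (1/5)·3 = -1.
Expected payoff of Down: (4/5)·8 + (1/5)·(-3) = 29/5.
The largest is 29/5, so Player I's best response is Down.

Down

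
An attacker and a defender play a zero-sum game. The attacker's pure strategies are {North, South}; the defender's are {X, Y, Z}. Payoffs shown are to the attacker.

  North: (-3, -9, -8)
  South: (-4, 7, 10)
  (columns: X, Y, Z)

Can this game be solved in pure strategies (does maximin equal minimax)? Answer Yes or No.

No

Row minima: North → -9, South → -4; maximin = -4.
Column maxima: X → -3, Y → 7, Z → 10; minimax = -3.
-4 ≠ -3, so no pure-strategy equilibrium exists.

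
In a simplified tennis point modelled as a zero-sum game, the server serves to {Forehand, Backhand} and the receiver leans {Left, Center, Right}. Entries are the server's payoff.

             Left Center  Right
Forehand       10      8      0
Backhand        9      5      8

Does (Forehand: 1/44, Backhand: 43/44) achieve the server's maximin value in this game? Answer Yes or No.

No

Against Left this mix gives (1/44)·10 + (43/44)·9 = 397/44.
Against Center this mix gives (1/44)·8 + (43/44)·5 = 223/44.
Against Right this mix gives (1/44)·0 + (43/44)·8 = 86/11.
The receiver will play Center, holding the server to 223/44. Shifting weight toward the row that does better against Center would raise this floor (the equalizing mix achieves 64/11 against both Center and Right), so the proposed strategy is not optimal.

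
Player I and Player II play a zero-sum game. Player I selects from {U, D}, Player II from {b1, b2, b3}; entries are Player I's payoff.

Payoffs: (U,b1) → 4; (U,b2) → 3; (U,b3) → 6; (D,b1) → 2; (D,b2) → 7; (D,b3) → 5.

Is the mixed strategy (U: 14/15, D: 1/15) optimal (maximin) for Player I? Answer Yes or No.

No

Against b1 this mix gives (14/15)·4 + (1/15)·2 = 58/15.
Against b2 this mix gives (14/15)·3 + (1/15)·7 = 49/15.
Against b3 this mix gives (14/15)·6 + (1/15)·5 = 89/15.
Player II will play b2, holding Player I to 49/15. Shifting weight toward the row that does better against b2 would raise this floor (the equalizing mix achieves 11/3 against both b2 and b1), so the proposed strategy is not optimal.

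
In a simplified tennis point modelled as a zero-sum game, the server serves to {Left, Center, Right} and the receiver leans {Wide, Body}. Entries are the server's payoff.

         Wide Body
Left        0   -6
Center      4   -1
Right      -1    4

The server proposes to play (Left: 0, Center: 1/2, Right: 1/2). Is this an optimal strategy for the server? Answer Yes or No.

Yes

Against Wide this mix gives (1/2)·4 + (1/2)·(-1) = 3/2.
Against Body this mix gives (1/2)·(-1) + (1/2)·4 = 3/2.
All of the receiver's active replies (Wide, Body) yield 3/2, and no column does worse for the server. The mix makes the receiver indifferent and guarantees 3/2, so it is optimal.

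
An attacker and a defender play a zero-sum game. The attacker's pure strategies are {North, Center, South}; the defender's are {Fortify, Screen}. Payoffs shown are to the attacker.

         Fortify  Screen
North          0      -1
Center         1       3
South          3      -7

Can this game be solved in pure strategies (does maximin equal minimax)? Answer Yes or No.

Row minima: North → -1, Center → 1, South → -7; maximin = 1.
Column maxima: Fortify → 3, Screen → 3; minimax = 3.
1 ≠ 3, so no pure-strategy equilibrium exists.

No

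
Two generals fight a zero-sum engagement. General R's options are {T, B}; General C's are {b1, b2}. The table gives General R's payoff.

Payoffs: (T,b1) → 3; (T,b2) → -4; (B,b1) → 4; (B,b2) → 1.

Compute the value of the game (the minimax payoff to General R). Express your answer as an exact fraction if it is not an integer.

Row minima: T → -4, B → 1; maximin = 1.
Column maxima: b1 → 4, b2 → 1; minimax = 1.
Since maximin = minimax = 1, there is a saddle point and the value is 1.

1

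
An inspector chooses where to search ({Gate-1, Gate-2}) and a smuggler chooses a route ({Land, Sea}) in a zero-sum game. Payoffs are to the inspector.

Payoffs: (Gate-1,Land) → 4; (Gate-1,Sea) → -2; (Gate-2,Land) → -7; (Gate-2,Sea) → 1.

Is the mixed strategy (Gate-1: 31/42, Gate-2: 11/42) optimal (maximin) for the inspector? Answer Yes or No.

No

Against Land this mix gives (31/42)·4 + (11/42)·(-7) = 47/42.
Against Sea this mix gives (31/42)·(-2) + (11/42)·1 = -17/14.
The smuggler will play Sea, holding the inspector to -17/14. Shifting weight toward the row that does better against Sea would raise this floor (the equalizing mix achieves -5/7 against both Sea and Land), so the proposed strategy is not optimal.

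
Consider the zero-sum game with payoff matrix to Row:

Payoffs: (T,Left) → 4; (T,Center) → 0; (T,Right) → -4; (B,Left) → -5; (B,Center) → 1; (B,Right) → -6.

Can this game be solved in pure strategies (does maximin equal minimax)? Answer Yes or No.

Row minima: T → -4, B → -6; maximin = -4.
Column maxima: Left → 4, Center → 1, Right → -4; minimax = -4.
maximin = minimax = -4, so a saddle point exists.

Yes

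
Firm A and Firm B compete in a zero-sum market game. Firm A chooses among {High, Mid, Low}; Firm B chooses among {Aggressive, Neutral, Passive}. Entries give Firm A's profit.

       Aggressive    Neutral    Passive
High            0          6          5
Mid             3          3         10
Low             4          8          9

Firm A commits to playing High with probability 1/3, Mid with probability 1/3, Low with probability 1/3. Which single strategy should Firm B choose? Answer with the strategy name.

Aggressive

If Firm B plays Aggressive, Firm A's expected payoff is (1/3)·0 + (1/3)·3 + (1/3)·4 = 7/3.
If Firm B plays Neutral, Firm A's expected payoff is (1/3)·6 + (1/3)·3 + (1/3)·8 = 17/3.
If Firm B plays Passive, Firm A's expected payoff is (1/3)·5 + (1/3)·10 + (1/3)·9 = 8.
Firm B minimizes Firm A's payoff; the smallest is 7/3, so the best response is Aggressive.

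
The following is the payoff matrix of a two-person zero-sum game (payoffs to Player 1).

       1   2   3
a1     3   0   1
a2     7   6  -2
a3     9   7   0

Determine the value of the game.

7/8

Row minima: a1 → 0, a2 → -2, a3 → 0; maximin = 0.
Column maxima: 1 → 9, 2 → 7, 3 → 1; minimax = 1.
0 ≠ 1, so there is no saddle point; optimal play is mixed.
a2 is strictly dominated by a3, so Player 1 never plays it.
1 is strictly dominated by 2 (it gives Player 1 strictly more in every row), so Player 2 never plays it.
On the remaining 2×2 (a1, a3 vs 2, 3):
Let Player 1 play a1 with probability p. Expected payoff against 2: 0p + 7(1−p) = −7p + 7; against 3: 1p + 0(1−p) = p.
Setting these equal: −7p + 7 = p ⇒ −8p = -7 ⇒ p = 7/8, and the value is (-7)·(7/8) + 7 = 7/8.
For Player 2: with q = P(2), equating a1's and a3's payoffs gives −q + 1 = 7q ⇒ q = 1/8.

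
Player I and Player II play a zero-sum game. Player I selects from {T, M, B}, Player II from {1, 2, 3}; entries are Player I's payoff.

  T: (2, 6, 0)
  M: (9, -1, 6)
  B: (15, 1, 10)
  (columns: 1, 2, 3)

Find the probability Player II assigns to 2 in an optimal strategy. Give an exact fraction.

Row minima: T → 0, M → -1, B → 1; maximin = 1.
Column maxima: 1 → 15, 2 → 6, 3 → 10; minimax = 6.
1 ≠ 6, so there is no saddle point; optimal play is mixed.
M is strictly dominated by B, so Player I never plays it.
1 is strictly dominated by 3 (it gives Player I strictly more in every row), so Player II never plays it.
On the remaining 2×2 (T, B vs 2, 3):
Let Player I play T with probability p. Expected payoff against 2: 6p + 1(1−p) = 5p + 1; against 3: 0p + 10(1−p) = −10p + 10.
Setting these equal: 5p + 1 = −10p + 10 ⇒ 15p = 9 ⇒ p = 3/5, and the value is (5)·(3/5) + 1 = 4.
For Player II: with q = P(2), equating T's and B's payoffs gives 6q = −9q + 10 ⇒ q = 2/3.

2/3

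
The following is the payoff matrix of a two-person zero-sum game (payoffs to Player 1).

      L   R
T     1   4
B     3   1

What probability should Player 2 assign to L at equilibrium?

3/5

Row minima: T → 1, B → 1; maximin = 1.
Column maxima: L → 3, R → 4; minimax = 3.
1 ≠ 3, so there is no saddle point; optimal play is mixed.
Let Player 1 play T with probability p. Expected payoff against L: 1p + 3(1−p) = −2p + 3; against R: 4p + 1(1−p) = 3p + 1.
Setting these equal: −2p + 3 = 3p + 1 ⇒ −5p = -2 ⇒ p = 2/5, and the value is (-2)·(2/5) + 3 = 11/5.
For Player 2: with q = P(L), equating T's and B's payoffs gives −3q + 4 = 2q + 1 ⇒ q = 3/5.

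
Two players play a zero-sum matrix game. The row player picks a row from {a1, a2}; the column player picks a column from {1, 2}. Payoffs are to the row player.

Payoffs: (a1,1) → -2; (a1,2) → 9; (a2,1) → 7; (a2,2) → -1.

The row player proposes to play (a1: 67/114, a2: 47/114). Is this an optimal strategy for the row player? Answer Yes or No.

No

Against 1 this mix gives (67/114)·(-2) + (47/114)·7 = 65/38.
Against 2 this mix gives (67/114)·9 + (47/114)·(-1) = 278/57.
The column player will play 1, holding the row player to 65/38. Shifting weight toward the row that does better against 1 would raise this floor (the equalizing mix achieves 61/19 against both 1 and 2), so the proposed strategy is not optimal.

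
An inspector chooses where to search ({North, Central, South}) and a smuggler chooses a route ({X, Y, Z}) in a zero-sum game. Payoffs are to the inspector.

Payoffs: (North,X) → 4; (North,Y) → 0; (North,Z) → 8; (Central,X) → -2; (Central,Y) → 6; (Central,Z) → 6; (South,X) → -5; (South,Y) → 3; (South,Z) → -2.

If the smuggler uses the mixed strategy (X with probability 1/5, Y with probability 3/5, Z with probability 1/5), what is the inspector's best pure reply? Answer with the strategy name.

Expected payoff of North: (1/5)·4 + (3/5)·0 + (1/5)·8 = 12/5.
Expected payoff of Central: (1/5)·(-2) + (3/5)·6 + (1/5)·6 = 22/5.
Expected payoff of South: (1/5)·(-5) + (3/5)·3 + (1/5)·(-2) = 2/5.
The largest is 22/5, so the inspector's best response is Central.

Central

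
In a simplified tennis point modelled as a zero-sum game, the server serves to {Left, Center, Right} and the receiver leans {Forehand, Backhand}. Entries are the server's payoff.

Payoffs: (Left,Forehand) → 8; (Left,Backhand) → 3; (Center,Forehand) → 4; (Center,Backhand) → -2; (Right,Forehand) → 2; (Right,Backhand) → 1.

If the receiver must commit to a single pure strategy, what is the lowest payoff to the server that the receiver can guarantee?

3

Column maxima: Forehand → 8, Backhand → 3.
The smallest of these is 3.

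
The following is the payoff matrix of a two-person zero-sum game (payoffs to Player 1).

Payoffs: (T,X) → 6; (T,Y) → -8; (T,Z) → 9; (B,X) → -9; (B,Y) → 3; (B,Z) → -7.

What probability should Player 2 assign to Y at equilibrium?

15/26

Row minima: T → -8, B → -9; maximin = -8.
Column maxima: X → 6, Y → 3, Z → 9; minimax = 3.
-8 ≠ 3, so there is no saddle point; optimal play is mixed.
Z is strictly dominated by X (it gives Player 1 strictly more in every row), so Player 2 never plays it.
On the remaining 2×2 (T, B vs X, Y):
Let Player 1 play T with probability p. Expected payoff against X: 6p + (-9)(1−p) = 15p − 9; against Y: (-8)p + 3(1−p) = −11p + 3.
Setting these equal: 15p − 9 = −11p + 3 ⇒ 26p = 12 ⇒ p = 6/13, and the value is (15)·(6/13) − 9 = -27/13.
For Player 2: with q = P(X), equating T's and B's payoffs gives 14q − 8 = −12q + 3 ⇒ q = 11/26.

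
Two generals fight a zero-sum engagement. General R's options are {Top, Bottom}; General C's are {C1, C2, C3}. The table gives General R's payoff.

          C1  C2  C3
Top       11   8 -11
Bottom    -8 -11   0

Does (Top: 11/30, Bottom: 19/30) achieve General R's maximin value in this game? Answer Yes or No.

Against C1 this mix gives (11/30)·11 + (19/30)·(-8) = -31/30.
Against C2 this mix gives (11/30)·8 + (19/30)·(-11) = -121/30.
Against C3 this mix gives (11/30)·(-11) + (19/30)·0 = -121/30.
All of General C's active replies (C2, C3) yield -121/30, and no column does worse for General R. The mix makes General C indifferent and guarantees -121/30, so it is optimal.

Yes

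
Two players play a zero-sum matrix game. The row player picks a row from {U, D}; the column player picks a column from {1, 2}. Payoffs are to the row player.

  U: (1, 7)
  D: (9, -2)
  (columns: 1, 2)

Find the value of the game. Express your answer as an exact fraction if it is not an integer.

Row minima: U → 1, D → -2; maximin = 1.
Column maxima: 1 → 9, 2 → 7; minimax = 7.
1 ≠ 7, so there is no saddle point; optimal play is mixed.
Let the row player play U with probability p. Expected payoff against 1: 1p + 9(1−p) = −8p + 9; against 2: 7p + (-2)(1−p) = 9p − 2.
Setting these equal: −8p + 9 = 9p − 2 ⇒ −17p = -11 ⇒ p = 11/17, and the value is (-8)·(11/17) + 9 = 65/17.
For the column player: with q = P(1), equating U's and D's payoffs gives −6q + 7 = 11q − 2 ⇒ q = 9/17.

65/17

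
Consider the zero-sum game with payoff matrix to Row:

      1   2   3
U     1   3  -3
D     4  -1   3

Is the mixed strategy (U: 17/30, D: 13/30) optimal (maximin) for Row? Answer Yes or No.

No

Against 1 this mix gives (17/30)·1 + (13/30)·4 = 23/10.
Against 2 this mix gives (17/30)·3 + (13/30)·(-1) = 19/15.
Against 3 this mix gives (17/30)·(-3) + (13/30)·3 = -2/5.
Column will play 3, holding Row to -2/5. Shifting weight toward the row that does better against 3 would raise this floor (the equalizing mix achieves 3/5 against both 3 and 2), so the proposed strategy is not optimal.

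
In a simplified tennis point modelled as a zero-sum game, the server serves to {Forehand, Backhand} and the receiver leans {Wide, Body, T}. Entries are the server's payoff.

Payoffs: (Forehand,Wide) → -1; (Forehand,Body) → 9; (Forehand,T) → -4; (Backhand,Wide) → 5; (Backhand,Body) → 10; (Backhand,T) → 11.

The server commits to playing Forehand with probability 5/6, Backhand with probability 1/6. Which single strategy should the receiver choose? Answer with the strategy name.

T

If the receiver plays Wide, the server's expected payoff is (5/6)·(-1) + (1/6)·5 = 0.
If the receiver plays Body, the server's expected payoff is (5/6)·9 + (1/6)·10 = 55/6.
If the receiver plays T, the server's expected payoff is (5/6)·(-4) + (1/6)·11 = -3/2.
The receiver minimizes the server's payoff; the smallest is -3/2, so the best response is T.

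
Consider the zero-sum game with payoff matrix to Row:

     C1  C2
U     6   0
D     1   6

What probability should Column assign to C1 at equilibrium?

Row minima: U → 0, D → 1; maximin = 1.
Column maxima: C1 → 6, C2 → 6; minimax = 6.
1 ≠ 6, so there is no saddle point; optimal play is mixed.
Let Row play U with probability p. Expected payoff against C1: 6p + 1(1−p) = 5p + 1; against C2: 0p + 6(1−p) = −6p + 6.
Setting these equal: 5p + 1 = −6p + 6 ⇒ 11p = 5 ⇒ p = 5/11, and the value is (5)·(5/11) + 1 = 36/11.
For Column: with q = P(C1), equating U's and D's payoffs gives 6q = −5q + 6 ⇒ q = 6/11.

6/11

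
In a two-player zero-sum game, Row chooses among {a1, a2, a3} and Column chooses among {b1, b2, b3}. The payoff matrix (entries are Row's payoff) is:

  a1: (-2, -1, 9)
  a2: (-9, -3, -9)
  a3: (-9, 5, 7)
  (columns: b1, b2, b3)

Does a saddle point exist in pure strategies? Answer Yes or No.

Yes

Row minima: a1 → -2, a2 → -9, a3 → -9; maximin = -2.
Column maxima: b1 → -2, b2 → 5, b3 → 9; minimax = -2.
maximin = minimax = -2, so a saddle point exists.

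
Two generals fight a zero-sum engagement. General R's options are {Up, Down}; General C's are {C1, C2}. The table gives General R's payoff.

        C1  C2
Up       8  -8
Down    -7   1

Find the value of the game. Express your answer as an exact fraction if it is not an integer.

Row minima: Up → -8, Down → -7; maximin = -7.
Column maxima: C1 → 8, C2 → 1; minimax = 1.
-7 ≠ 1, so there is no saddle point; optimal play is mixed.
Let General R play Up with probability p. Expected payoff against C1: 8p + (-7)(1−p) = 15p − 7; against C2: (-8)p + 1(1−p) = −9p + 1.
Setting these equal: 15p − 7 = −9p + 1 ⇒ 24p = 8 ⇒ p = 1/3, and the value is (15)·(1/3) − 7 = -2.
For General C: with q = P(C1), equating Up's and Down's payoffs gives 16q − 8 = −8q + 1 ⇒ q = 3/8.

-2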